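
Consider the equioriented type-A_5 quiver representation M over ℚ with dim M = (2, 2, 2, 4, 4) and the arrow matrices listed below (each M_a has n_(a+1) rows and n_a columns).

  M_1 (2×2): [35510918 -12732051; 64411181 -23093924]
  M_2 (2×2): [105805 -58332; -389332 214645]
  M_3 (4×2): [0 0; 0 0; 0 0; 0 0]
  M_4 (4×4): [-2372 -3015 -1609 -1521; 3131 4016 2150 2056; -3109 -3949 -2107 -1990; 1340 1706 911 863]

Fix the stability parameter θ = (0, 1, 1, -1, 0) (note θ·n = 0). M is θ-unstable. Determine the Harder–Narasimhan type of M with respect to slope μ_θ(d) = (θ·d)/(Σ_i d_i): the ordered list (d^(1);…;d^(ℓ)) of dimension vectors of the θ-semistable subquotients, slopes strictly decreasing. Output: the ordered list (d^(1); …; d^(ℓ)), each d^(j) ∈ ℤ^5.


Interval decomposition of M: I[1,3]^2, I[4,5]^4.
HN type (ℓ=3): μ^(1)=1; μ^(2)=0; μ^(3)=-1

((0, 2, 2, 0, 0); (2, 0, 0, 0, 4); (0, 0, 0, 4, 0))


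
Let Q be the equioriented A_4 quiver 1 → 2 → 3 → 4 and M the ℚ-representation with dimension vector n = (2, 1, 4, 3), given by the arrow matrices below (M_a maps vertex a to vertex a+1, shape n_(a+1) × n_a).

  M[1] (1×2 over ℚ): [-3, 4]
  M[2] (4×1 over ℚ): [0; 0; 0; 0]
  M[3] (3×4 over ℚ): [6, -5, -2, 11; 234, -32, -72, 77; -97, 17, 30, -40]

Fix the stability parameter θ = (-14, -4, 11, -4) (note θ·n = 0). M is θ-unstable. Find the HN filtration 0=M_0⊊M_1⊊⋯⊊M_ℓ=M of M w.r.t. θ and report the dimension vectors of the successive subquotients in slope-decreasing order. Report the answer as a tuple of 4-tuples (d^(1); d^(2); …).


Via rank(M_{q-1}∘⋯∘M_p): M ≅ I[1,1], I[1,2], I[3,3], I[3,4]^3.
μ_θ-semistable layers: μ^(1)=11; μ^(2)=7/2; μ^(3)=-4; μ^(4)=-14

((0, 0, 1, 0); (0, 0, 3, 3); (0, 1, 0, 0); (2, 0, 0, 0))


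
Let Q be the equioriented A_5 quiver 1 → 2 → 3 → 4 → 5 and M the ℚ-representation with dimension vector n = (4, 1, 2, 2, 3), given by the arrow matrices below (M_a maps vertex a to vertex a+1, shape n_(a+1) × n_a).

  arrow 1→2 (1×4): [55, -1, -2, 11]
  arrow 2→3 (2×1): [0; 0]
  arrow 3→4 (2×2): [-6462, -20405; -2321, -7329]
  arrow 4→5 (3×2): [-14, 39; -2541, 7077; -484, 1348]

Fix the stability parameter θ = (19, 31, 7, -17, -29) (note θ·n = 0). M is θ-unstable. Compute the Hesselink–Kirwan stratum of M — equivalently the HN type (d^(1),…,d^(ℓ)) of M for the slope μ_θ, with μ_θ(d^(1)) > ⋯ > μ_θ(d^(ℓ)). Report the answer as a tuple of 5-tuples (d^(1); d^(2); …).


Via rank(M_{q-1}∘⋯∘M_p): M ≅ I[1,1]^3, I[1,2], I[3,5]^2, I[5,5].
μ_θ-semistable layers: μ^(1)=31; μ^(2)=19; μ^(3)=-13; μ^(4)=-29

((0, 1, 0, 0, 0); (4, 0, 0, 0, 0); (0, 0, 2, 2, 2); (0, 0, 0, 0, 1))


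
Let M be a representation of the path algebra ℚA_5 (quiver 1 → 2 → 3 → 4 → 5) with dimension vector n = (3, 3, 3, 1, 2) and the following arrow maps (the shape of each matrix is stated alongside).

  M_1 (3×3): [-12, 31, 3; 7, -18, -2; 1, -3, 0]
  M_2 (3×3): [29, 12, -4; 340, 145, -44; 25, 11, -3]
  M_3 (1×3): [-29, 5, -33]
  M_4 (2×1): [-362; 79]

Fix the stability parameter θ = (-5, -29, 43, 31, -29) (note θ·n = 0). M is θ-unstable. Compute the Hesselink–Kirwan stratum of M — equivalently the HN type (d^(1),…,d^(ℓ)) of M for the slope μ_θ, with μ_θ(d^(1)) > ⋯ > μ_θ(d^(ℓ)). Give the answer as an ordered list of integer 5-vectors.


Via rank(M_{q-1}∘⋯∘M_p): M ≅ I[1,3]^2, I[1,5], I[5,5].
μ_θ-semistable layers: μ^(1)=43; μ^(2)=15; μ^(3)=-17; μ^(4)=-29

((0, 0, 2, 0, 0); (0, 0, 1, 1, 1); (3, 3, 0, 0, 0); (0, 0, 0, 0, 1))


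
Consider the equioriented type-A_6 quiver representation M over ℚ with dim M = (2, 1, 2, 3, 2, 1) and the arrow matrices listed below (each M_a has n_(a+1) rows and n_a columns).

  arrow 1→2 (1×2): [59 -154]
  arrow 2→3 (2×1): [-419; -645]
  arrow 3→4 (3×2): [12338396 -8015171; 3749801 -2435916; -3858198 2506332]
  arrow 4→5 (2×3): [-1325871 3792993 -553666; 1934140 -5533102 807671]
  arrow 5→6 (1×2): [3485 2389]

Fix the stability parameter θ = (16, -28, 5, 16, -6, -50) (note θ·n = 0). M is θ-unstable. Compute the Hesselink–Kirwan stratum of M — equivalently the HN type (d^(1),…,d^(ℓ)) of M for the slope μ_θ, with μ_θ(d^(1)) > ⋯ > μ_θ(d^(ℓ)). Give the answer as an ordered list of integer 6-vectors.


Barcode: M ≅ I[1,1], I[1,4], I[3,6], I[4,5]. HN layers by μ_θ (4 steps, strictly decreasing):
  μ^(1)=16; μ^(2)=5; μ^(3)=-6; μ^(4)=-35/4

((1, 0, 0, 1, 0, 0); (0, 0, 1, 1, 1, 0); (1, 1, 0, 0, 0, 0); (0, 0, 1, 1, 1, 1))


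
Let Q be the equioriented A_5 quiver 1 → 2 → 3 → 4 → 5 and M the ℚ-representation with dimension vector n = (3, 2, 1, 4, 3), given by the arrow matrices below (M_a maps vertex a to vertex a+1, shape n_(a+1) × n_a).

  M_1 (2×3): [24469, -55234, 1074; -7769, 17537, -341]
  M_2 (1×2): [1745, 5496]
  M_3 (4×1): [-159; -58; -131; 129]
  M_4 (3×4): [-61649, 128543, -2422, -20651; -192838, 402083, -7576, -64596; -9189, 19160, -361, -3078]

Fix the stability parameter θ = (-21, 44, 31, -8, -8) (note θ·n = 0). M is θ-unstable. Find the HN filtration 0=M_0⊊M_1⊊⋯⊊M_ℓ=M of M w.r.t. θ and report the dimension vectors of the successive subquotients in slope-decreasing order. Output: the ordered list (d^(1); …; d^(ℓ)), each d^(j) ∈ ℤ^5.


Interval decomposition of M: I[1,1], I[1,2], I[1,4], I[4,5]^3.
HN type (ℓ=4): μ^(1)=44; μ^(2)=67/3; μ^(3)=-8; μ^(4)=-21

((0, 1, 0, 0, 0); (0, 1, 1, 1, 0); (0, 0, 0, 3, 3); (3, 0, 0, 0, 0))


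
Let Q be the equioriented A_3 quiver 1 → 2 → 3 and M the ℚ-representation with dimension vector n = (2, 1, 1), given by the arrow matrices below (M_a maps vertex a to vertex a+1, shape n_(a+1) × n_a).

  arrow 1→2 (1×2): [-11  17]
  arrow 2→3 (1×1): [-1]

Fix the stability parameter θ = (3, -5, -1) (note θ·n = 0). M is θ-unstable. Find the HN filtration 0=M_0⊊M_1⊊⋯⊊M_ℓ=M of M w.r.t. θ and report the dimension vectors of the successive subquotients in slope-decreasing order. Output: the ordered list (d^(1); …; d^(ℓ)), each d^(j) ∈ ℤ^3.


Via rank(M_{q-1}∘⋯∘M_p): M ≅ I[1,1], I[1,3].
μ_θ-semistable layers: μ^(1)=3; μ^(2)=-1

((1, 0, 0); (1, 1, 1))


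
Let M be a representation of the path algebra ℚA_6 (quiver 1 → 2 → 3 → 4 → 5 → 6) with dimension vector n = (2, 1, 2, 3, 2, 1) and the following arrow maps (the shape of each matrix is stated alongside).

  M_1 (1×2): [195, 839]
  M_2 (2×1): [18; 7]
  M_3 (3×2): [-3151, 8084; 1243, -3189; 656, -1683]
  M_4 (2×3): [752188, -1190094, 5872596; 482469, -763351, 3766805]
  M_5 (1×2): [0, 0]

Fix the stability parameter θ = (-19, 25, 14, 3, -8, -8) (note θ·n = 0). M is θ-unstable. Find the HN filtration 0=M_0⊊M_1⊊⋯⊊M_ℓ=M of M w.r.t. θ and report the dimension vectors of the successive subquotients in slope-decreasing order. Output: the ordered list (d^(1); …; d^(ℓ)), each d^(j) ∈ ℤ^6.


Interval decomposition of M: I[1,1], I[1,5], I[3,4], I[4,5], I[6,6].
HN type (ℓ=4): μ^(1)=17/2; μ^(2)=-5/2; μ^(3)=-8; μ^(4)=-19

((0, 1, 2, 2, 1, 0); (0, 0, 0, 1, 1, 0); (0, 0, 0, 0, 0, 1); (2, 0, 0, 0, 0, 0))


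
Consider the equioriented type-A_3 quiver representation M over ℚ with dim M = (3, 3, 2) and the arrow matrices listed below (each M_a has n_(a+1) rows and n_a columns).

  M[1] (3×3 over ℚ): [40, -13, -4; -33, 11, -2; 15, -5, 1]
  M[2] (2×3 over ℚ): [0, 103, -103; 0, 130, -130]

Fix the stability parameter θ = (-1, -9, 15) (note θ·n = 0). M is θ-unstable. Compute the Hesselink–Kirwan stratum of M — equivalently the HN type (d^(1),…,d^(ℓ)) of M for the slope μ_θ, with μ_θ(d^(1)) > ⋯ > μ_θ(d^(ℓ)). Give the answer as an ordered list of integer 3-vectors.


Barcode: M ≅ I[1,2]^2, I[1,3], I[3,3]. HN layers by μ_θ (2 steps, strictly decreasing):
  μ^(1)=15; μ^(2)=-5

((0, 0, 2); (3, 3, 0))


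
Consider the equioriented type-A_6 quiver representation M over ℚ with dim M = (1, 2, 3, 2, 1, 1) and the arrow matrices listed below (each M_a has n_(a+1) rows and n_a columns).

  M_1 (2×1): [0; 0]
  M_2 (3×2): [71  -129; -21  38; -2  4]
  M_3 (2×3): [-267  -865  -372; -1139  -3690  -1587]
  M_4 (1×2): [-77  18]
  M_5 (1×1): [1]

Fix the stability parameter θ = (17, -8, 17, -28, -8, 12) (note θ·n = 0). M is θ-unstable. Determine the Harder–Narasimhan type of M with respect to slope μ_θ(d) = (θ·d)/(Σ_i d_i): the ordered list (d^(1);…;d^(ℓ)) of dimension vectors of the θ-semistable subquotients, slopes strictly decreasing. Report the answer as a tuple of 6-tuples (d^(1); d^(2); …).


Barcode: M ≅ I[1,1], I[2,4], I[2,6], I[3,3]. HN layers by μ_θ (5 steps, strictly decreasing):
  μ^(1)=17; μ^(2)=12; μ^(3)=-11/2; μ^(4)=-19/3; μ^(5)=-8

((1, 0, 1, 0, 0, 0); (0, 0, 0, 0, 0, 1); (0, 0, 1, 1, 0, 0); (0, 0, 1, 1, 1, 0); (0, 2, 0, 0, 0, 0))


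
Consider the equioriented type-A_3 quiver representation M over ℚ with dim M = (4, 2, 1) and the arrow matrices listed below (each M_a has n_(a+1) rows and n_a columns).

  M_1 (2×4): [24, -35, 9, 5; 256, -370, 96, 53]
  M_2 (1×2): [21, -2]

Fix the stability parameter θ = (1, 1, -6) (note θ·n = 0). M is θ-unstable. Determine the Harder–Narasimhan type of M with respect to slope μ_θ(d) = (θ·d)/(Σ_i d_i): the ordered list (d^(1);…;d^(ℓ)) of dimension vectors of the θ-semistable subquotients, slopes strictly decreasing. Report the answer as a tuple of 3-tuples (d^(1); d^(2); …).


Barcode: M ≅ I[1,1]^2, I[1,2], I[1,3]. HN layers by μ_θ (2 steps, strictly decreasing):
  μ^(1)=1; μ^(2)=-4/3

((3, 1, 0); (1, 1, 1))


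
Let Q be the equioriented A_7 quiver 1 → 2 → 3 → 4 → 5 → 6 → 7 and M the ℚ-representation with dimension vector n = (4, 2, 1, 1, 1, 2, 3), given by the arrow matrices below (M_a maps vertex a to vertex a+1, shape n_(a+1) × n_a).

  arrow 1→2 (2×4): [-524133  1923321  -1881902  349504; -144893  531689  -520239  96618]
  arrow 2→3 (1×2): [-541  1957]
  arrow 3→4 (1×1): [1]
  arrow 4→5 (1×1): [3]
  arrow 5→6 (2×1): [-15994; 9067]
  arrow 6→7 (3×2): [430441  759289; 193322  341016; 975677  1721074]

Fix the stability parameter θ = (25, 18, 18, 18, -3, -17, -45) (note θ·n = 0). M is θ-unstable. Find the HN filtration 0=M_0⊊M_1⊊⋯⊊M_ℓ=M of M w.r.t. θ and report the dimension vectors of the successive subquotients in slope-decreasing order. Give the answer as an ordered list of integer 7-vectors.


Via rank(M_{q-1}∘⋯∘M_p): M ≅ I[1,1]^2, I[1,2], I[1,7], I[6,7], I[7,7].
μ_θ-semistable layers: μ^(1)=25; μ^(2)=43/2; μ^(3)=2; μ^(4)=-31; μ^(5)=-45

((2, 0, 0, 0, 0, 0, 0); (1, 1, 0, 0, 0, 0, 0); (1, 1, 1, 1, 1, 1, 1); (0, 0, 0, 0, 0, 1, 1); (0, 0, 0, 0, 0, 0, 1))


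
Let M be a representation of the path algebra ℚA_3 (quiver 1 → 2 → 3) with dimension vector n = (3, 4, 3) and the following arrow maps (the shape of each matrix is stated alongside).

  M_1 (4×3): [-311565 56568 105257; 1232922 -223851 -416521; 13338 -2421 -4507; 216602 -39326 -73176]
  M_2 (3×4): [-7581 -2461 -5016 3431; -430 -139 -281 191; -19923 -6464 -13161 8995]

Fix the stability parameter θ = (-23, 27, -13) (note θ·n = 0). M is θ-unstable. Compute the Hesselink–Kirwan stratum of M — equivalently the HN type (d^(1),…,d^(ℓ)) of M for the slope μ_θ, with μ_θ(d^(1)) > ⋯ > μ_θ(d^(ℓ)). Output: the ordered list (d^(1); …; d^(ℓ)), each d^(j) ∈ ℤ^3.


Interval decomposition of M: I[1,1], I[1,2], I[1,3], I[2,3]^2.
HN type (ℓ=3): μ^(1)=27; μ^(2)=7; μ^(3)=-23

((0, 1, 0); (0, 3, 3); (3, 0, 0))


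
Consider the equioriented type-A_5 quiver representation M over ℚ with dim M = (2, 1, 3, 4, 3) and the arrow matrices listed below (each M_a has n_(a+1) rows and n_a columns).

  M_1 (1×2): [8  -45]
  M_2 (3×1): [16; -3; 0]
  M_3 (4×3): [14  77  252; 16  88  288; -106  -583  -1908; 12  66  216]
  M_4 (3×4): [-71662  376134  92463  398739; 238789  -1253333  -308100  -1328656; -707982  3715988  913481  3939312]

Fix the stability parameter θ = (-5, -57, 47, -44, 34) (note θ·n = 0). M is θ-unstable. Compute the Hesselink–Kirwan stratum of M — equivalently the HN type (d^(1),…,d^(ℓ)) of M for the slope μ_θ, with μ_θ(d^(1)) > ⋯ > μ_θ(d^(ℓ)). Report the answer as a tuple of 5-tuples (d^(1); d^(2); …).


Via rank(M_{q-1}∘⋯∘M_p): M ≅ I[1,1], I[1,5], I[3,3]^2, I[4,4], I[4,5]^2.
μ_θ-semistable layers: μ^(1)=47; μ^(2)=34; μ^(3)=3/2; μ^(4)=-5; μ^(5)=-31; μ^(6)=-44

((0, 0, 2, 0, 0); (0, 0, 0, 0, 3); (0, 0, 1, 1, 0); (1, 0, 0, 0, 0); (1, 1, 0, 0, 0); (0, 0, 0, 3, 0))


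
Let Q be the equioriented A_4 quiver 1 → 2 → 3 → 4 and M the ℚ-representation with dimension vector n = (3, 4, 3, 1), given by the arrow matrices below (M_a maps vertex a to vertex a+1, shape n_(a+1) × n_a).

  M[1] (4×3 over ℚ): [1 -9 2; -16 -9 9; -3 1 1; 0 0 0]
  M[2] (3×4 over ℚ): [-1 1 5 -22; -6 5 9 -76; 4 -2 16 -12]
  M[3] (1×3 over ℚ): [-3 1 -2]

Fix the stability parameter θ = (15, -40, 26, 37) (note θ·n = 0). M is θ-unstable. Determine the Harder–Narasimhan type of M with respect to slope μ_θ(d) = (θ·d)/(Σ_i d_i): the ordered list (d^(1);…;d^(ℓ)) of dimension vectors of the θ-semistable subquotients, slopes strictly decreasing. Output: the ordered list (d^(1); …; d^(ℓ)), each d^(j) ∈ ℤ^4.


Interval decomposition of M: I[1,3]^2, I[1,4], I[2,2].
HN type (ℓ=4): μ^(1)=37; μ^(2)=26; μ^(3)=-25/2; μ^(4)=-40

((0, 0, 0, 1); (0, 0, 3, 0); (3, 3, 0, 0); (0, 1, 0, 0))


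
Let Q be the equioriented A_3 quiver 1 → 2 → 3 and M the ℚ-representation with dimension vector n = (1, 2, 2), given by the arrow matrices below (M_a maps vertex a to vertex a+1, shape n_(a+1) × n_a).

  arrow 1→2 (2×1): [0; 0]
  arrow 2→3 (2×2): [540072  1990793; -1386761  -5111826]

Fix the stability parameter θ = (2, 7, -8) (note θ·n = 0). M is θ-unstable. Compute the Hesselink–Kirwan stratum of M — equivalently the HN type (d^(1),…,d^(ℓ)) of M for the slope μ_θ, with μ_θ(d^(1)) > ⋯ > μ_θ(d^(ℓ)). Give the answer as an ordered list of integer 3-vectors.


Barcode: M ≅ I[1,1], I[2,3]^2. HN layers by μ_θ (2 steps, strictly decreasing):
  μ^(1)=2; μ^(2)=-1/2

((1, 0, 0); (0, 2, 2))


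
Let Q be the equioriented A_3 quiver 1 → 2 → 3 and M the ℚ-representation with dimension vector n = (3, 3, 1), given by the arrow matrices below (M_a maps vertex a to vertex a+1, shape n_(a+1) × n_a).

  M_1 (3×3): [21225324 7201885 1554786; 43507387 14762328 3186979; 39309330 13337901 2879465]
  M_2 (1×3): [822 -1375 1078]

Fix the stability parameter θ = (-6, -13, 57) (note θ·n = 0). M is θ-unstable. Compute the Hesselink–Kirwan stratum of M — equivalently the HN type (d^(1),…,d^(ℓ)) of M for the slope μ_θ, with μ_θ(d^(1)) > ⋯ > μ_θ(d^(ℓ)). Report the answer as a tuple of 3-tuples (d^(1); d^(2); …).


Interval decomposition of M: I[1,2]^2, I[1,3].
HN type (ℓ=2): μ^(1)=57; μ^(2)=-19/2

((0, 0, 1); (3, 3, 0))


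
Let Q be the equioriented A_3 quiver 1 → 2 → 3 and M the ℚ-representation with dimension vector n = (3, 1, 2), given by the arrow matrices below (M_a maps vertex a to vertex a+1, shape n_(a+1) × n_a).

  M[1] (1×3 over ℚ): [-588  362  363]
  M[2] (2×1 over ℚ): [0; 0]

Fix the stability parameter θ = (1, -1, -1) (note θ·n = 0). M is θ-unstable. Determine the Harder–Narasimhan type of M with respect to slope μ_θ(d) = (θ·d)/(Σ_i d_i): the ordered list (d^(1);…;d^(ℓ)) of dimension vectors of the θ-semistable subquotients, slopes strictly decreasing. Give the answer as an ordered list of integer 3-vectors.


Via rank(M_{q-1}∘⋯∘M_p): M ≅ I[1,1]^2, I[1,2], I[3,3]^2.
μ_θ-semistable layers: μ^(1)=1; μ^(2)=0; μ^(3)=-1

((2, 0, 0); (1, 1, 0); (0, 0, 2))


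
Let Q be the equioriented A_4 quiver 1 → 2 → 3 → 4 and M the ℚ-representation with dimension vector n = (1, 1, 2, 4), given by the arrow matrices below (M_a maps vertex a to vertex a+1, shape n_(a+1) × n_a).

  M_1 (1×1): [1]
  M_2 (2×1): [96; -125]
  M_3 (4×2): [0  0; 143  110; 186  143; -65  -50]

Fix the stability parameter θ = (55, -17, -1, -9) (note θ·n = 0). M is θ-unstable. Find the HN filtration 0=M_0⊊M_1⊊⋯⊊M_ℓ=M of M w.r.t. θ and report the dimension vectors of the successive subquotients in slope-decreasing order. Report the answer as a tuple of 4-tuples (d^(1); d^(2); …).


Barcode: M ≅ I[1,4], I[3,4], I[4,4]^2. HN layers by μ_θ (3 steps, strictly decreasing):
  μ^(1)=7; μ^(2)=-5; μ^(3)=-9

((1, 1, 1, 1); (0, 0, 1, 1); (0, 0, 0, 2))


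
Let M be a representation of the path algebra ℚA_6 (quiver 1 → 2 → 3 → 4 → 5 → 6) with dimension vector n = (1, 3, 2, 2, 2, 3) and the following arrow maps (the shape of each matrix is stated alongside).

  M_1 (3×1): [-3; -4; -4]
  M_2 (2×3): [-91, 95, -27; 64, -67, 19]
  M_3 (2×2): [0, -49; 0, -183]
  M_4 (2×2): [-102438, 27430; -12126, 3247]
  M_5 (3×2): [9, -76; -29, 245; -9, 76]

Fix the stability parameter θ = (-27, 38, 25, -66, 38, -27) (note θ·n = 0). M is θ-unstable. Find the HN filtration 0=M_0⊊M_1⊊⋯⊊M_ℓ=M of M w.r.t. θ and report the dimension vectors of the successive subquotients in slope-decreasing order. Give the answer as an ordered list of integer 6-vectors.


Barcode: M ≅ I[1,3], I[2,2], I[2,6], I[4,6], I[6,6]. HN layers by μ_θ (6 steps, strictly decreasing):
  μ^(1)=38; μ^(2)=63/2; μ^(3)=11/2; μ^(4)=-1; μ^(5)=-27; μ^(6)=-66

((0, 1, 0, 0, 0, 0); (0, 1, 1, 0, 0, 0); (0, 0, 0, 0, 2, 2); (0, 1, 1, 1, 0, 0); (1, 0, 0, 0, 0, 1); (0, 0, 0, 1, 0, 0))


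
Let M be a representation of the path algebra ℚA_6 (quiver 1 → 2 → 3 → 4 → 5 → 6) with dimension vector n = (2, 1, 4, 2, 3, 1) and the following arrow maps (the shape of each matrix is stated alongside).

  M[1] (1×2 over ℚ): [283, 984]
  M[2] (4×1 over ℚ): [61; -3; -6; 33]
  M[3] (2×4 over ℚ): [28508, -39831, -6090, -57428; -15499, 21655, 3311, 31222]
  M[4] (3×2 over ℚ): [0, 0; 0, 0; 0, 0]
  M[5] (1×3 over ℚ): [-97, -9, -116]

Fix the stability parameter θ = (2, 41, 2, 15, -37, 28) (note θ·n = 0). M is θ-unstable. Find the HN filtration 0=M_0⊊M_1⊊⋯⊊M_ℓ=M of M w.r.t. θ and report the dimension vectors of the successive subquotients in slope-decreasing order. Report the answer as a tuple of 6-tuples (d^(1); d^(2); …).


Interval decomposition of M: I[1,1], I[1,4], I[3,3]^2, I[3,4], I[5,5]^2, I[5,6].
HN type (ℓ=5): μ^(1)=28; μ^(2)=58/3; μ^(3)=15; μ^(4)=2; μ^(5)=-37

((0, 0, 0, 0, 0, 1); (0, 1, 1, 1, 0, 0); (0, 0, 0, 1, 0, 0); (2, 0, 3, 0, 0, 0); (0, 0, 0, 0, 3, 0))


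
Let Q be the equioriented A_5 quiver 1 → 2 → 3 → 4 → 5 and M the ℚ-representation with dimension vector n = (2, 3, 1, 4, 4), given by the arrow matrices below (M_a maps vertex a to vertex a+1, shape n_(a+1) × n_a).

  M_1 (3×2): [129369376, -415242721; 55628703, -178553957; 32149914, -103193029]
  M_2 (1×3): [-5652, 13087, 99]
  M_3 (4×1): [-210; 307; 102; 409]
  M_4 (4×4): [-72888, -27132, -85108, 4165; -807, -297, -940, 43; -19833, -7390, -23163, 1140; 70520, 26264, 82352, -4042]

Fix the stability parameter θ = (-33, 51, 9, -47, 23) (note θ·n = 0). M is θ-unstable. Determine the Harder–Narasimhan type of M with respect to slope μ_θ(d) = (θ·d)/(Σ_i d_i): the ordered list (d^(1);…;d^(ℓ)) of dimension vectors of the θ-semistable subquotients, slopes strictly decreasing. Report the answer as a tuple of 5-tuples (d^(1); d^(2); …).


Interval decomposition of M: I[1,2], I[1,5], I[2,2], I[4,4], I[4,5]^2, I[5,5].
HN type (ℓ=5): μ^(1)=51; μ^(2)=23; μ^(3)=13/3; μ^(4)=-33; μ^(5)=-47

((0, 2, 0, 0, 0); (0, 0, 0, 0, 4); (0, 1, 1, 1, 0); (2, 0, 0, 0, 0); (0, 0, 0, 3, 0))


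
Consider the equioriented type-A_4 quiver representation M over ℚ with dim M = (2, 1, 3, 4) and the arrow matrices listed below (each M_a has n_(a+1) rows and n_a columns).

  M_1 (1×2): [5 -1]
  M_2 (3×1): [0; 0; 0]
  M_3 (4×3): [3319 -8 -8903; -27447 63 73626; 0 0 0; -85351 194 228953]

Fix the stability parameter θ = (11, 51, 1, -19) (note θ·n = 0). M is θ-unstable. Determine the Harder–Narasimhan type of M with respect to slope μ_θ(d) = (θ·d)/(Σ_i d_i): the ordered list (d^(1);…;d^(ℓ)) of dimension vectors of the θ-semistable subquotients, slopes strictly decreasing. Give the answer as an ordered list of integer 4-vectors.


Via rank(M_{q-1}∘⋯∘M_p): M ≅ I[1,1], I[1,2], I[3,3], I[3,4]^2, I[4,4]^2.
μ_θ-semistable layers: μ^(1)=51; μ^(2)=11; μ^(3)=1; μ^(4)=-9; μ^(5)=-19

((0, 1, 0, 0); (2, 0, 0, 0); (0, 0, 1, 0); (0, 0, 2, 2); (0, 0, 0, 2))


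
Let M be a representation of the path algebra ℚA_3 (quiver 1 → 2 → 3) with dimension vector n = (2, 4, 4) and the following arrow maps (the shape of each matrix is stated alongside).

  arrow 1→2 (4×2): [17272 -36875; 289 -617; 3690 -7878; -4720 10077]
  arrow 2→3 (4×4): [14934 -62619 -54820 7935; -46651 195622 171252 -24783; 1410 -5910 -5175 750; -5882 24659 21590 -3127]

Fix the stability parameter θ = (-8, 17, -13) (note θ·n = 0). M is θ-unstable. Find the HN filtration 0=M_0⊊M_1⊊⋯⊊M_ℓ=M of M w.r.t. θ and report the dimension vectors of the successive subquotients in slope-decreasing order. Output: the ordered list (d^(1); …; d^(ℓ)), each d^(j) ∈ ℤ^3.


Interval decomposition of M: I[1,2], I[1,3], I[2,3]^2, I[3,3].
HN type (ℓ=4): μ^(1)=17; μ^(2)=2; μ^(3)=-8; μ^(4)=-13

((0, 1, 0); (0, 3, 3); (2, 0, 0); (0, 0, 1))


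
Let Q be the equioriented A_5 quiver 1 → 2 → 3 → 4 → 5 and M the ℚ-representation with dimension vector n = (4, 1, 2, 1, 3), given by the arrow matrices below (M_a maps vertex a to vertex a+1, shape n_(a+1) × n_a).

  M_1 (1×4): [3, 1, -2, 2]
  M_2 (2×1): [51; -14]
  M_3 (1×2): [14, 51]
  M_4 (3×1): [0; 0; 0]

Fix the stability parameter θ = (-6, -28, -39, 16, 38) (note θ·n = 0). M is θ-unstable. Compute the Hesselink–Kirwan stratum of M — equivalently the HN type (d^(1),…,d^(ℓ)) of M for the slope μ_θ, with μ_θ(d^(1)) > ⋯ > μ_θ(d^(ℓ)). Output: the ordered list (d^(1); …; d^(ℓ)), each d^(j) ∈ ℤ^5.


Barcode: M ≅ I[1,1]^3, I[1,3], I[3,4], I[5,5]^3. HN layers by μ_θ (5 steps, strictly decreasing):
  μ^(1)=38; μ^(2)=16; μ^(3)=-6; μ^(4)=-73/3; μ^(5)=-39

((0, 0, 0, 0, 3); (0, 0, 0, 1, 0); (3, 0, 0, 0, 0); (1, 1, 1, 0, 0); (0, 0, 1, 0, 0))


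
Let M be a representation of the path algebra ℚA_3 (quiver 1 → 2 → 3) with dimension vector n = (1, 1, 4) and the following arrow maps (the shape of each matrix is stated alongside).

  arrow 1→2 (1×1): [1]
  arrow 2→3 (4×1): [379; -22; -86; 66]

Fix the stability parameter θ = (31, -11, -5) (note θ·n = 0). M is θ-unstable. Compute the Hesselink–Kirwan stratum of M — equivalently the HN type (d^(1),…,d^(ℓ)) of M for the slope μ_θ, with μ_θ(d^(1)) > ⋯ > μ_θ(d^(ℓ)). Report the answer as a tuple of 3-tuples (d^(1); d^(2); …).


Barcode: M ≅ I[1,3], I[3,3]^3. HN layers by μ_θ (2 steps, strictly decreasing):
  μ^(1)=5; μ^(2)=-5

((1, 1, 1); (0, 0, 3))


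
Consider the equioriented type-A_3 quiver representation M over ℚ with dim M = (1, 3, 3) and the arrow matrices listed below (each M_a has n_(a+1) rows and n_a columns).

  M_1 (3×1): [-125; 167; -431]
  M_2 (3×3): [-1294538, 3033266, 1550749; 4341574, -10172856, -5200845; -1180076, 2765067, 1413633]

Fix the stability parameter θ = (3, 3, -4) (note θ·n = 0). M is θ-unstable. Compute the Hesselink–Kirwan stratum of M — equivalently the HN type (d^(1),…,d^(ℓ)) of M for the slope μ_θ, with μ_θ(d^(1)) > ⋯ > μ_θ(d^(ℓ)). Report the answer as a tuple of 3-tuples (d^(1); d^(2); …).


Interval decomposition of M: I[1,3], I[2,2], I[2,3], I[3,3].
HN type (ℓ=4): μ^(1)=3; μ^(2)=2/3; μ^(3)=-1/2; μ^(4)=-4

((0, 1, 0); (1, 1, 1); (0, 1, 1); (0, 0, 1))


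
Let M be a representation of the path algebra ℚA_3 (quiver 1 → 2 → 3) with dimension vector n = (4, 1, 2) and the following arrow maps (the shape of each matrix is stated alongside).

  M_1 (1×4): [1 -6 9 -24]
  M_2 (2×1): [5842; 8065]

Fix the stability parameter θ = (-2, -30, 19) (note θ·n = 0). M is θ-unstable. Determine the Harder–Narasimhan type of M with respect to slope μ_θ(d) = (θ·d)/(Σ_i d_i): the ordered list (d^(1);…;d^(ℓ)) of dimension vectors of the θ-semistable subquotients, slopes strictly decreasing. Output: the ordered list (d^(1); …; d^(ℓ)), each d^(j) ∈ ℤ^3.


Interval decomposition of M: I[1,1]^3, I[1,3], I[3,3].
HN type (ℓ=3): μ^(1)=19; μ^(2)=-2; μ^(3)=-16

((0, 0, 2); (3, 0, 0); (1, 1, 0))


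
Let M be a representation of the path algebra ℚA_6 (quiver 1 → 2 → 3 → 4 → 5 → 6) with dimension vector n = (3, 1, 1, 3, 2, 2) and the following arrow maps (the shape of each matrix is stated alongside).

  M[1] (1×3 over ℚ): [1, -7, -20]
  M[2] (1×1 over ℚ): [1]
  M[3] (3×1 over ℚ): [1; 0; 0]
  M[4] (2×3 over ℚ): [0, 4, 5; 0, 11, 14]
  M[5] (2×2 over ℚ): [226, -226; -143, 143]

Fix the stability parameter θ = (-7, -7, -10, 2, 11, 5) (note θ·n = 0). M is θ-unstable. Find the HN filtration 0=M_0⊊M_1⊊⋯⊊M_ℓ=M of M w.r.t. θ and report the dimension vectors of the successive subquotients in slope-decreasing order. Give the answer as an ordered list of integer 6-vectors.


Barcode: M ≅ I[1,1]^2, I[1,4], I[4,5], I[4,6], I[6,6]. HN layers by μ_θ (6 steps, strictly decreasing):
  μ^(1)=11; μ^(2)=8; μ^(3)=5; μ^(4)=2; μ^(5)=-7; μ^(6)=-8

((0, 0, 0, 0, 1, 0); (0, 0, 0, 0, 1, 1); (0, 0, 0, 0, 0, 1); (0, 0, 0, 3, 0, 0); (2, 0, 0, 0, 0, 0); (1, 1, 1, 0, 0, 0))


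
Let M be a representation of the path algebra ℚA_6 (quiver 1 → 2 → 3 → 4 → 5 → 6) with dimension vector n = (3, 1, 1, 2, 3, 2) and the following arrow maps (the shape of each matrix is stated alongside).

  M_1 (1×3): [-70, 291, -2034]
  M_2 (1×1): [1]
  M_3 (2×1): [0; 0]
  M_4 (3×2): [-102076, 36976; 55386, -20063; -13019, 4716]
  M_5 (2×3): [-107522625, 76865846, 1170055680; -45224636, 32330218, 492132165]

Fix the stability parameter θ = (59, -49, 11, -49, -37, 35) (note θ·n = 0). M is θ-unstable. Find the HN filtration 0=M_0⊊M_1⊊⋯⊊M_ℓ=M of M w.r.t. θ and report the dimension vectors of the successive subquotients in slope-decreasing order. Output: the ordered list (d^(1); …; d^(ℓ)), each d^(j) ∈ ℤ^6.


Barcode: M ≅ I[1,1]^2, I[1,3], I[4,6]^2, I[5,5]. HN layers by μ_θ (6 steps, strictly decreasing):
  μ^(1)=59; μ^(2)=35; μ^(3)=11; μ^(4)=5; μ^(5)=-37; μ^(6)=-49

((2, 0, 0, 0, 0, 0); (0, 0, 0, 0, 0, 2); (0, 0, 1, 0, 0, 0); (1, 1, 0, 0, 0, 0); (0, 0, 0, 0, 3, 0); (0, 0, 0, 2, 0, 0))


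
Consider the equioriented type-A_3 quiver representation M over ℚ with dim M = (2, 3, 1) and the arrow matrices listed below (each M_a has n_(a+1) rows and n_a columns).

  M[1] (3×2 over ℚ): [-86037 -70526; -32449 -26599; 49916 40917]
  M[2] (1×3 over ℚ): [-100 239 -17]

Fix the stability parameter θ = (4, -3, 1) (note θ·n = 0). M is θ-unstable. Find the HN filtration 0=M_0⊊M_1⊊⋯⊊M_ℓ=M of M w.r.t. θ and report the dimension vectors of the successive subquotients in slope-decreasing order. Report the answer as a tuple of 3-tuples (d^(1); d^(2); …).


Barcode: M ≅ I[1,2], I[1,3], I[2,2]. HN layers by μ_θ (3 steps, strictly decreasing):
  μ^(1)=1; μ^(2)=1/2; μ^(3)=-3

((0, 0, 1); (2, 2, 0); (0, 1, 0))


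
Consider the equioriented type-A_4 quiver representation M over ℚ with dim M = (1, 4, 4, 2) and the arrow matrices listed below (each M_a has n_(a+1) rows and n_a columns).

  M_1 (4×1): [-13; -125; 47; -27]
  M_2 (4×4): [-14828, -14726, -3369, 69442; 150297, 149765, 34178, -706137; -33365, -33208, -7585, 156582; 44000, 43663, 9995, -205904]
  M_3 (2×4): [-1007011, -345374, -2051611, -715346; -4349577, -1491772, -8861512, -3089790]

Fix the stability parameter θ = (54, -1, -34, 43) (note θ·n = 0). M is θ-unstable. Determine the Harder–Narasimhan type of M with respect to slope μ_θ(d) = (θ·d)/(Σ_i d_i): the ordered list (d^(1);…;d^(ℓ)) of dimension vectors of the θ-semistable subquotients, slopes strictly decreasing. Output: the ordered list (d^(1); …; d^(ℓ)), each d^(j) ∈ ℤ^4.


Barcode: M ≅ I[1,4], I[2,3]^2, I[2,4]. HN layers by μ_θ (3 steps, strictly decreasing):
  μ^(1)=43; μ^(2)=19/3; μ^(3)=-35/2

((0, 0, 0, 2); (1, 1, 1, 0); (0, 3, 3, 0))


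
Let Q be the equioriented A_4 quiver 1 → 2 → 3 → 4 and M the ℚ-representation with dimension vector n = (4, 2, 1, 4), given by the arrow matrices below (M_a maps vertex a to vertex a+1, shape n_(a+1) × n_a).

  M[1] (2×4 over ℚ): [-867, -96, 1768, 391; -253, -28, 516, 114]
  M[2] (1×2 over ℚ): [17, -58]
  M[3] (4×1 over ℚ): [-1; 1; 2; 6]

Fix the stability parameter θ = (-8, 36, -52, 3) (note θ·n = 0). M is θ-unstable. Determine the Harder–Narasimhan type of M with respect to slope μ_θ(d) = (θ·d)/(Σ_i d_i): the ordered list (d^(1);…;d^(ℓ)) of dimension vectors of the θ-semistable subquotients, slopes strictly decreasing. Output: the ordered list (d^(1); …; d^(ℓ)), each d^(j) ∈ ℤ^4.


Interval decomposition of M: I[1,1]^2, I[1,2], I[1,4], I[4,4]^3.
HN type (ℓ=3): μ^(1)=36; μ^(2)=3; μ^(3)=-8

((0, 1, 0, 0); (0, 0, 0, 4); (4, 1, 1, 0))


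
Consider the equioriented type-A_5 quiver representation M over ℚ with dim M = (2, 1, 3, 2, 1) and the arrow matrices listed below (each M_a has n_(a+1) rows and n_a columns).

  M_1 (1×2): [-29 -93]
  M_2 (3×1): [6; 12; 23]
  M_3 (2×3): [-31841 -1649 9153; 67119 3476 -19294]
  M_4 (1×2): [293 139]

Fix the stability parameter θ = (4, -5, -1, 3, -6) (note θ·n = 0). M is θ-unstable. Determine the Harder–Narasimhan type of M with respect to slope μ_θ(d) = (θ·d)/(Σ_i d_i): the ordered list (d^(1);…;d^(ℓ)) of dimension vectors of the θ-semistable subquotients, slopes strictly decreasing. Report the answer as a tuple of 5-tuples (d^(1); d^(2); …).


Via rank(M_{q-1}∘⋯∘M_p): M ≅ I[1,1], I[1,5], I[3,3], I[3,4].
μ_θ-semistable layers: μ^(1)=4; μ^(2)=3; μ^(3)=-1

((1, 0, 0, 0, 0); (0, 0, 0, 1, 0); (1, 1, 3, 1, 1))


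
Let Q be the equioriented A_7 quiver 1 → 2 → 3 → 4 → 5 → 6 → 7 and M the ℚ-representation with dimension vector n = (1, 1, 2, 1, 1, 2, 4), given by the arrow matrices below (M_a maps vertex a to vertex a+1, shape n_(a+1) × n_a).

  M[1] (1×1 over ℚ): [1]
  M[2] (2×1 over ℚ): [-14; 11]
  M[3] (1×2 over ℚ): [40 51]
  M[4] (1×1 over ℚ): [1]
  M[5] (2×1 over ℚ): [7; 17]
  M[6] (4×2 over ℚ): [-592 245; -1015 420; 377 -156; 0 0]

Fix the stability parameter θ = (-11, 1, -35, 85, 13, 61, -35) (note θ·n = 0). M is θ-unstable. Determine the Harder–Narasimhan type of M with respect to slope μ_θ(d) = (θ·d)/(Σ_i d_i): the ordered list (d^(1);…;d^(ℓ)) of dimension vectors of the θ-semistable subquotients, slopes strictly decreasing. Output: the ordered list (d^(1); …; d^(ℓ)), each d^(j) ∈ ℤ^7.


Via rank(M_{q-1}∘⋯∘M_p): M ≅ I[1,7], I[3,3], I[6,7], I[7,7]^2.
μ_θ-semistable layers: μ^(1)=31; μ^(2)=13; μ^(3)=-15; μ^(4)=-35

((0, 0, 0, 1, 1, 1, 1); (0, 0, 0, 0, 0, 1, 1); (1, 1, 1, 0, 0, 0, 0); (0, 0, 1, 0, 0, 0, 2))


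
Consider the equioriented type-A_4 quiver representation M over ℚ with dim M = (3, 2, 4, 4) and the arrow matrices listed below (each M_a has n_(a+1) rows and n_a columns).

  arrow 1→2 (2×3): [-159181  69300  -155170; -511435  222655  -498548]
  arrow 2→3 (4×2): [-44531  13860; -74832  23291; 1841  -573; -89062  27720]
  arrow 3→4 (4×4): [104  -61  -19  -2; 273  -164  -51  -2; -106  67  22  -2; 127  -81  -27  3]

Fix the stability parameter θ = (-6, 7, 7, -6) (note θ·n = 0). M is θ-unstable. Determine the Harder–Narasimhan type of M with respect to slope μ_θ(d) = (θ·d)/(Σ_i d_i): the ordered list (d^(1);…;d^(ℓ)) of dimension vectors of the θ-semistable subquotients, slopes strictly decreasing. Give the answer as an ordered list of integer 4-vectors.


Interval decomposition of M: I[1,1], I[1,4]^2, I[3,4]^2.
HN type (ℓ=3): μ^(1)=8/3; μ^(2)=1/2; μ^(3)=-6

((0, 2, 2, 2); (0, 0, 2, 2); (3, 0, 0, 0))


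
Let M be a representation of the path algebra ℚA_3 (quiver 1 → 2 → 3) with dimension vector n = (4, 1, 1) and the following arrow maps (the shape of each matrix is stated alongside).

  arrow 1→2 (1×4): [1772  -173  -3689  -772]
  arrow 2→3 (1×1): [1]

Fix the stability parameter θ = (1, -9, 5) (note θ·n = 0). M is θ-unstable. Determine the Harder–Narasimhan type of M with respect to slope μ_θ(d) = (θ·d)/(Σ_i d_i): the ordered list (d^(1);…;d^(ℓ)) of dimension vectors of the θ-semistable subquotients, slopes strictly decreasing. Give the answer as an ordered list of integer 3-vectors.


Barcode: M ≅ I[1,1]^3, I[1,3]. HN layers by μ_θ (3 steps, strictly decreasing):
  μ^(1)=5; μ^(2)=1; μ^(3)=-4

((0, 0, 1); (3, 0, 0); (1, 1, 0))


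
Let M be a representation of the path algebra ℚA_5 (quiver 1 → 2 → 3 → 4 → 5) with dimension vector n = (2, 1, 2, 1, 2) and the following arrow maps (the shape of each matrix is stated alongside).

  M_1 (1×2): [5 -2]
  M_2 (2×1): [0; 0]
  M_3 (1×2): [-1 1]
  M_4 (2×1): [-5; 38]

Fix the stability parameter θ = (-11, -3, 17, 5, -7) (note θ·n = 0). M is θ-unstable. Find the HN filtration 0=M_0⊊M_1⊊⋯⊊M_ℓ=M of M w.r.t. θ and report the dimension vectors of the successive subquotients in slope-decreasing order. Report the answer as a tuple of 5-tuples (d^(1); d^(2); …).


Via rank(M_{q-1}∘⋯∘M_p): M ≅ I[1,1], I[1,2], I[3,3], I[3,5], I[5,5].
μ_θ-semistable layers: μ^(1)=17; μ^(2)=5; μ^(3)=-3; μ^(4)=-7; μ^(5)=-11

((0, 0, 1, 0, 0); (0, 0, 1, 1, 1); (0, 1, 0, 0, 0); (0, 0, 0, 0, 1); (2, 0, 0, 0, 0))


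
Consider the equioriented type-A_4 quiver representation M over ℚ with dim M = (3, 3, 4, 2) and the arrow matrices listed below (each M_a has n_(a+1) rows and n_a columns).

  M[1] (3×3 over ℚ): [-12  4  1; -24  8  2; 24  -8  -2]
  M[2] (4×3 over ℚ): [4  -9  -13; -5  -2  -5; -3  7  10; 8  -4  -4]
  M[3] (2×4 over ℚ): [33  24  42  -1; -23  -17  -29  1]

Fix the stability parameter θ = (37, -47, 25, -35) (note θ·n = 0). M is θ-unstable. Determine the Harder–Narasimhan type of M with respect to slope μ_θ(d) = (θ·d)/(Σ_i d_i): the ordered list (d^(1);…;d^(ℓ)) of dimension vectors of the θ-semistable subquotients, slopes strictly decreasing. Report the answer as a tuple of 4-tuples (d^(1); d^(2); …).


Barcode: M ≅ I[1,1]^2, I[1,4], I[2,3], I[2,4], I[3,3]. HN layers by μ_θ (4 steps, strictly decreasing):
  μ^(1)=37; μ^(2)=25; μ^(3)=-5; μ^(4)=-47

((2, 0, 0, 0); (0, 0, 2, 0); (1, 1, 2, 2); (0, 2, 0, 0))


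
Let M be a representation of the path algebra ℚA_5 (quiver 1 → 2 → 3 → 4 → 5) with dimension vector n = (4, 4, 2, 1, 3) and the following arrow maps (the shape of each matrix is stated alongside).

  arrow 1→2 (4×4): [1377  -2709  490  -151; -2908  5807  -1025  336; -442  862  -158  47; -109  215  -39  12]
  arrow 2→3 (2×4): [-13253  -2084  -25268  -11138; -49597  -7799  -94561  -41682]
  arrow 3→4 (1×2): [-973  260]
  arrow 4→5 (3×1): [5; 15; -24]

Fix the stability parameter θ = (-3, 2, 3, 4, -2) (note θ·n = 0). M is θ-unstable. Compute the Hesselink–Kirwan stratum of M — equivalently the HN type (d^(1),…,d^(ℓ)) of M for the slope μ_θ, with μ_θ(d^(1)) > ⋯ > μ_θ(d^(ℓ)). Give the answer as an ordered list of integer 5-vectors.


Barcode: M ≅ I[1,2]^2, I[1,3], I[1,5], I[5,5]^2. HN layers by μ_θ (5 steps, strictly decreasing):
  μ^(1)=3; μ^(2)=2; μ^(3)=7/4; μ^(4)=-2; μ^(5)=-3

((0, 0, 1, 0, 0); (0, 3, 0, 0, 0); (0, 1, 1, 1, 1); (0, 0, 0, 0, 2); (4, 0, 0, 0, 0))


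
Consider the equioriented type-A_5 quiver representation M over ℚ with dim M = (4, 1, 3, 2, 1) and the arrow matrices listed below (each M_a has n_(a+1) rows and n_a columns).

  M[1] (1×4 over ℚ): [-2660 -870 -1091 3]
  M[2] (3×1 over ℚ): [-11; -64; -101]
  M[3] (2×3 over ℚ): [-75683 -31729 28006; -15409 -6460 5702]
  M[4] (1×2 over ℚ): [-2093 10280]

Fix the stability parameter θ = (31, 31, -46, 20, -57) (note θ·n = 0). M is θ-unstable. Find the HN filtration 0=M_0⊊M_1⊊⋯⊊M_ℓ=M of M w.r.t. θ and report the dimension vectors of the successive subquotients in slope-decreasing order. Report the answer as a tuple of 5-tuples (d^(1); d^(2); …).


Interval decomposition of M: I[1,1]^3, I[1,5], I[3,3], I[3,4].
HN type (ℓ=4): μ^(1)=31; μ^(2)=20; μ^(3)=-21/5; μ^(4)=-46

((3, 0, 0, 0, 0); (0, 0, 0, 1, 0); (1, 1, 1, 1, 1); (0, 0, 2, 0, 0))


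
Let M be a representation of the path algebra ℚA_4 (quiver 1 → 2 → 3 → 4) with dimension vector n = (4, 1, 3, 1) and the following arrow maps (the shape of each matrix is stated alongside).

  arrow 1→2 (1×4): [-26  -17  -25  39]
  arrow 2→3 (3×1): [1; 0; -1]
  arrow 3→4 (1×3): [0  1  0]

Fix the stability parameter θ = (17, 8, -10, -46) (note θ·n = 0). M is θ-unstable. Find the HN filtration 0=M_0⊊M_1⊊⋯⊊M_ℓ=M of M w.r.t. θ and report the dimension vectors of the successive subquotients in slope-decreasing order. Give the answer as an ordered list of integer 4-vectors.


Interval decomposition of M: I[1,1]^3, I[1,3], I[3,3], I[3,4].
HN type (ℓ=4): μ^(1)=17; μ^(2)=5; μ^(3)=-10; μ^(4)=-28

((3, 0, 0, 0); (1, 1, 1, 0); (0, 0, 1, 0); (0, 0, 1, 1))


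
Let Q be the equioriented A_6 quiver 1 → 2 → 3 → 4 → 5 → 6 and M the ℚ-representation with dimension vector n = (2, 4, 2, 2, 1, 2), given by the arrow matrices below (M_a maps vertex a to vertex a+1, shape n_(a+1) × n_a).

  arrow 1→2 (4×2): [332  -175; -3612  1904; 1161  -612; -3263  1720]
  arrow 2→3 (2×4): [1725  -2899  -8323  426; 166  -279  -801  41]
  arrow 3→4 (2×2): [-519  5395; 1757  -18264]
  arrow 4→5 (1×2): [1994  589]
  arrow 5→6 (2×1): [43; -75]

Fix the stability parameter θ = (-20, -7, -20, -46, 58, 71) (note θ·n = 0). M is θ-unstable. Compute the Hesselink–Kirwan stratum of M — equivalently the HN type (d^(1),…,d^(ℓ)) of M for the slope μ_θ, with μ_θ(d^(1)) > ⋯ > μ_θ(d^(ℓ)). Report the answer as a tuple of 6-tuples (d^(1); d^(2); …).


Via rank(M_{q-1}∘⋯∘M_p): M ≅ I[1,4], I[1,6], I[2,2]^2, I[6,6].
μ_θ-semistable layers: μ^(1)=71; μ^(2)=58; μ^(3)=-7; μ^(4)=-93/4

((0, 0, 0, 0, 0, 2); (0, 0, 0, 0, 1, 0); (0, 2, 0, 0, 0, 0); (2, 2, 2, 2, 0, 0))


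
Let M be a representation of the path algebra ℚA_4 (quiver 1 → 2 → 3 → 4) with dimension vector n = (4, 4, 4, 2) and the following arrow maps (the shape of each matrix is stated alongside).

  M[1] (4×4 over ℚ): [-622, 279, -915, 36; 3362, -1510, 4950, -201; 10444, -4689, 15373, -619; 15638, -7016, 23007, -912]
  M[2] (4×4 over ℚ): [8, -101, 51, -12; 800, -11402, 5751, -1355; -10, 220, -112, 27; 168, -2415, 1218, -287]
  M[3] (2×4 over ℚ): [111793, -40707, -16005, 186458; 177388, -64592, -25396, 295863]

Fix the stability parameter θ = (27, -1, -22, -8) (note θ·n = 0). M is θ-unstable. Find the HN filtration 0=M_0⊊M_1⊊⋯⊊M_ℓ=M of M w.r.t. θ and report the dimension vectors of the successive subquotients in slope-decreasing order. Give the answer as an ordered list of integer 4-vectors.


Via rank(M_{q-1}∘⋯∘M_p): M ≅ I[1,1], I[1,3], I[1,4]^2, I[2,2], I[3,3].
μ_θ-semistable layers: μ^(1)=27; μ^(2)=4/3; μ^(3)=-1; μ^(4)=-22

((1, 0, 0, 0); (1, 1, 1, 0); (2, 3, 2, 2); (0, 0, 1, 0))


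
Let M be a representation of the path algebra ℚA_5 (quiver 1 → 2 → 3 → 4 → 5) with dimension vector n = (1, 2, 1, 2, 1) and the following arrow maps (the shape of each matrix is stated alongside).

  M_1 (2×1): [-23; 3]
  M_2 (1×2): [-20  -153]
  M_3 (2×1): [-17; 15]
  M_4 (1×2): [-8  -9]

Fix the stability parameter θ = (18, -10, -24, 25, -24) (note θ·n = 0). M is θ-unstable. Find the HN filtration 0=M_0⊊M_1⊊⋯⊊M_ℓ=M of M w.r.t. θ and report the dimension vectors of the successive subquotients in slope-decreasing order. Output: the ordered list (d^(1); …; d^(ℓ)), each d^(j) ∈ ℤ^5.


Interval decomposition of M: I[1,5], I[2,2], I[4,4].
HN type (ℓ=4): μ^(1)=25; μ^(2)=1/2; μ^(3)=-16/3; μ^(4)=-10

((0, 0, 0, 1, 0); (0, 0, 0, 1, 1); (1, 1, 1, 0, 0); (0, 1, 0, 0, 0))
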